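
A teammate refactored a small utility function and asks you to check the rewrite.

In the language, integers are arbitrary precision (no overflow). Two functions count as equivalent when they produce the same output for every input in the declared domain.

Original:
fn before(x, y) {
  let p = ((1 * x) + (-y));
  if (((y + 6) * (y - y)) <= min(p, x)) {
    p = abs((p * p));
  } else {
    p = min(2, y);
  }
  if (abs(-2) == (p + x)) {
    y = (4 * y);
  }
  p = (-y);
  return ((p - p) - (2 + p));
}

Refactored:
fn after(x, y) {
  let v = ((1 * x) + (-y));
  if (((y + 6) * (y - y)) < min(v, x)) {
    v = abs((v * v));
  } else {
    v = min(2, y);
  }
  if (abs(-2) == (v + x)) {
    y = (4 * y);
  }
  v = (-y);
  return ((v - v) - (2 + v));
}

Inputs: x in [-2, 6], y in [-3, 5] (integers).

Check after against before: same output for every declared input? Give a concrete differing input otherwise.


These are not equivalent — on x=1, y=1 the outputs split (-1 vs 2).
before: p becomes 0; next (((y + 6) * (y - y)) <= min(p, x)) evaluates to true; next p becomes 0; next (abs(-2) == (p + x)) evaluates to false; next p becomes -1; next final value -1
after: v becomes 0; next (((y + 6) * (y - y)) < min(v, x)) evaluates to false; next v becomes 1; next (abs(-2) == (v + x)) evaluates to true; next y becomes 4; next v becomes -4; next final value 2
verdict: not equivalent; witness: x=1, y=1


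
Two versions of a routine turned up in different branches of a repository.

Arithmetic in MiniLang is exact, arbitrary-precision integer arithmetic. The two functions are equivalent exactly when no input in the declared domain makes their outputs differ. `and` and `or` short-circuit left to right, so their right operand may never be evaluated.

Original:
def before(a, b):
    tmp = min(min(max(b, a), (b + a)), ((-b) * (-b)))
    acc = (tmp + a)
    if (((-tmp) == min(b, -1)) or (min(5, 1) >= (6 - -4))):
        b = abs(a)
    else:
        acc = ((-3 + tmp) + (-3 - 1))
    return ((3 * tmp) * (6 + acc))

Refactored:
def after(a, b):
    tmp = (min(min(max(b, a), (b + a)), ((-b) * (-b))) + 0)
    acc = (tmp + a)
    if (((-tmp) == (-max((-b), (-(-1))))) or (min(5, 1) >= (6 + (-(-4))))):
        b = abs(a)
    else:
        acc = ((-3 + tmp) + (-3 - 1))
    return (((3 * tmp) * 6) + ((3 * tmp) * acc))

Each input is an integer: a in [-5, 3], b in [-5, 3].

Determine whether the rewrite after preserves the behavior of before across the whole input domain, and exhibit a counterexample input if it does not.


Behavior is preserved: although min/max/abs usage differs, plus constant usage differs, plus arithmetic usage differs, the outputs never diverge.
Tracing a=1, b=0: before: tmp=0, then acc=1, then (((-tmp) == min(b, -1)) or (min(5, 1) >= (6 - -4))) is false, then acc=-7, then returns 0 | after: tmp=0, then acc=1, then (((-tmp) == (-max((-b), (-(-1))))) or (min(5, 1) >= (6 + (-(-4))))) is false, then acc=-7, then returns 0 — matching result 0.
Every one of the 81 inputs gives matching results.
verdict: equivalent


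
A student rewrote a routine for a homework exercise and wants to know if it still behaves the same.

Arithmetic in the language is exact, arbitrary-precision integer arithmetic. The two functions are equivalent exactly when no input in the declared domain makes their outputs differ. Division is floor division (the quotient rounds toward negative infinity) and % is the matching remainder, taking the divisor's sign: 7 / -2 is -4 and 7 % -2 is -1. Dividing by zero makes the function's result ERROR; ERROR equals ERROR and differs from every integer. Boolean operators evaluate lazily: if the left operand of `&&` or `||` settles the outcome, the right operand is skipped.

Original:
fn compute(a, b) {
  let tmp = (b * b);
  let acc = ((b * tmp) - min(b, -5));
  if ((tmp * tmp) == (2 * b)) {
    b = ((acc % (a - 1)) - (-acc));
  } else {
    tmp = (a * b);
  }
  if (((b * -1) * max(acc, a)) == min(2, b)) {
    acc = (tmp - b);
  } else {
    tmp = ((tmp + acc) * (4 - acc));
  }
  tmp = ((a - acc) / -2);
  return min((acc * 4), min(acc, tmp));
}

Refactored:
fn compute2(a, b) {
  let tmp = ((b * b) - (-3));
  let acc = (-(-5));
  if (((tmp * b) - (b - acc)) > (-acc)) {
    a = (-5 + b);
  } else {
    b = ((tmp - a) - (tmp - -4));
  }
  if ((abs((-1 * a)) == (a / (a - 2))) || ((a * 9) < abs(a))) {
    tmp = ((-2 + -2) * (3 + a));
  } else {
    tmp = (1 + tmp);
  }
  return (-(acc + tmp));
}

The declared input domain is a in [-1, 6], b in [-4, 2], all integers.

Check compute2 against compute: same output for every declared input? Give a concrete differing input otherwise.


The rewrite breaks on a=-1, b=-4, where the results are 4 and 3.
compute: tmp=16, then acc=-59, then ((tmp * tmp) == (2 * b)) is false, then tmp=4, then (((b * -1) * max(acc, a)) == min(2, b)) is true, then acc=8, then tmp=4, then returns 4
compute2: tmp=19, then acc=5, then (((tmp * b) - (b - acc)) > (-acc)) is false, then b=-3, then ((abs((-1 * a)) == (a / (a - 2))) || ((a * 9) < abs(a))) is true, then tmp=-8, then returns 3
verdict: not equivalent; witness: a=-1, b=-4


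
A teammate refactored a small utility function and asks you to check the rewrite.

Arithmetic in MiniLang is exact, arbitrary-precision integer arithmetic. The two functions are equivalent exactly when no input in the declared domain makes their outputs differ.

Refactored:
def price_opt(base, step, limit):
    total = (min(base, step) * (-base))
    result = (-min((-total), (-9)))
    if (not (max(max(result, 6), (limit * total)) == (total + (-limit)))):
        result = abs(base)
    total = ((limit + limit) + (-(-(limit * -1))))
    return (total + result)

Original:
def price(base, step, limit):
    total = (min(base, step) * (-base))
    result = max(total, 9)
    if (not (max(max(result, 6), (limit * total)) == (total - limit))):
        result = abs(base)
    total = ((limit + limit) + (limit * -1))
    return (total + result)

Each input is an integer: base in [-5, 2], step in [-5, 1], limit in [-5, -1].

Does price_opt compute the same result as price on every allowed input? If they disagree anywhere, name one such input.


Comparing the listings, the differences include: arithmetic usage differs; also min/max/abs usage differs.
As a probe, take base=-1, step=-5, limit=-3: price runs total=-5, then result=9, then (not (max(max(result, 6), (limit * total)) == (total - limit))) is true, then result=1, then total=-3, then returns -2; price_opt runs total=-5, then result=9, then (not (max(max(result, 6), (limit * total)) == (total + (-limit)))) is true, then result=1, then total=-3, then returns -2; both end at -2.
Every one of the 280 inputs gives matching results.
verdict: equivalent


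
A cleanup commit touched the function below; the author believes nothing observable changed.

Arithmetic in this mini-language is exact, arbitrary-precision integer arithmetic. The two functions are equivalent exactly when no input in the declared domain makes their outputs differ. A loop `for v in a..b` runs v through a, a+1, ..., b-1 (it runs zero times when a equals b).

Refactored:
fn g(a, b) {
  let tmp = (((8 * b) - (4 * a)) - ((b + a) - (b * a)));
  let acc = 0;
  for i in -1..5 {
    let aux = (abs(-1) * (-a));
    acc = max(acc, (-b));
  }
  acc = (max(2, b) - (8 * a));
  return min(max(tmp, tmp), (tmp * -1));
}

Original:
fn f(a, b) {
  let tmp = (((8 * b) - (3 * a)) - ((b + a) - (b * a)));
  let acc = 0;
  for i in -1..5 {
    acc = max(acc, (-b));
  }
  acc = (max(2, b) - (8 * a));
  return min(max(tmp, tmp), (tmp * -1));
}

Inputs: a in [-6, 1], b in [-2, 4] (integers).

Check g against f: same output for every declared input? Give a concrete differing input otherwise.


Take a=-6, b=-2.
f: tmp becomes 22; next acc becomes 0; next at i=-1:; next acc becomes 2; next at i=0:; next acc becomes 2; next at i=1:; next acc becomes 2; next at i=2:; next acc becomes 2; next at i=3:; next acc becomes 2; next at i=4:; next acc becomes 2; next acc becomes 50; next final value -22
g: tmp becomes 28; next acc becomes 0; next at i=-1:; next aux becomes 6; next acc becomes 2; next at i=0:; next aux becomes 6; next acc becomes 2; next at i=1:; next aux becomes 6; next acc becomes 2; next at i=2:; next aux becomes 6; next acc becomes 2; next at i=3:; next aux becomes 6; next acc becomes 2; next at i=4:; next aux becomes 6; next acc becomes 2; next acc becomes 50; next final value -28
-22 != -28, so the rewrite changes behavior.
verdict: not equivalent; witness: a=-6, b=-2


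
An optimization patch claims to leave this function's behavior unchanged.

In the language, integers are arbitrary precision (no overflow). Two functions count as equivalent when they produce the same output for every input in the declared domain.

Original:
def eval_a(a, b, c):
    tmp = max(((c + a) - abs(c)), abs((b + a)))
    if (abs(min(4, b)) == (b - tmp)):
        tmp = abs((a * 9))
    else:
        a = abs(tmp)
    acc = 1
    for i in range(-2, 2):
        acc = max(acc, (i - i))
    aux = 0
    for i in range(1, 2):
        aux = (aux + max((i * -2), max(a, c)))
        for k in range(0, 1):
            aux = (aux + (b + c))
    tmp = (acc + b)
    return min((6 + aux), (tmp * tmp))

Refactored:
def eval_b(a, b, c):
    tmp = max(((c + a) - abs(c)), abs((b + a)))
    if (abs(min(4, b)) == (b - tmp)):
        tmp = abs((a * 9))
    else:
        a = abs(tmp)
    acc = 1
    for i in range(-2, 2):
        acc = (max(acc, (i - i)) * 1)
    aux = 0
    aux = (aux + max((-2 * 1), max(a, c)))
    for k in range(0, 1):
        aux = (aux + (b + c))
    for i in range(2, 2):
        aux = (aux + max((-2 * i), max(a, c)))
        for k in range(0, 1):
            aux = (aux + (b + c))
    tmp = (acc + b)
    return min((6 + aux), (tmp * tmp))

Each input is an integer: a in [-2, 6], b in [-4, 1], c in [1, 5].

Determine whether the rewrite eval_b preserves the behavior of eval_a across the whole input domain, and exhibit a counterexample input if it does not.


Equivalent — the differences include min/max/abs usage differs, and loop structure differs, and statement counts differ, and arithmetic usage differs, and constant usage differs, yet no declared input distinguishes the two.
Spot check at a=2, b=-3, c=5 — eval_a: tmp becomes 2; next (abs(min(4, b)) == (b - tmp)) evaluates to false; next a becomes 2; next acc becomes 1; next at i=-2:; next acc becomes 1; next at i=-1:; next acc becomes 1; next at i=0:; next acc becomes 1; next at i=1:; next acc becomes 1; next aux becomes 0; next at i=1:; next aux becomes 5; next at k=0:; next aux becomes 7; next tmp becomes -2; next final value 4. eval_b: tmp becomes 2; next (abs(min(4, b)) == (b - tmp)) evaluates to false; next a becomes 2; next acc becomes 1; next at i=-2:; next acc becomes 1; next at i=-1:; next acc becomes 1; next at i=0:; next acc becomes 1; next at i=1:; next acc becomes 1; next aux becomes 0; next aux becomes 5; next at k=0:; next aux becomes 7; next i never enters its loop body; next tmp becomes -2; next final value 4. Both give 4.
Checked all 270 inputs in the declared domain: the outputs agree on every one.
verdict: equivalent


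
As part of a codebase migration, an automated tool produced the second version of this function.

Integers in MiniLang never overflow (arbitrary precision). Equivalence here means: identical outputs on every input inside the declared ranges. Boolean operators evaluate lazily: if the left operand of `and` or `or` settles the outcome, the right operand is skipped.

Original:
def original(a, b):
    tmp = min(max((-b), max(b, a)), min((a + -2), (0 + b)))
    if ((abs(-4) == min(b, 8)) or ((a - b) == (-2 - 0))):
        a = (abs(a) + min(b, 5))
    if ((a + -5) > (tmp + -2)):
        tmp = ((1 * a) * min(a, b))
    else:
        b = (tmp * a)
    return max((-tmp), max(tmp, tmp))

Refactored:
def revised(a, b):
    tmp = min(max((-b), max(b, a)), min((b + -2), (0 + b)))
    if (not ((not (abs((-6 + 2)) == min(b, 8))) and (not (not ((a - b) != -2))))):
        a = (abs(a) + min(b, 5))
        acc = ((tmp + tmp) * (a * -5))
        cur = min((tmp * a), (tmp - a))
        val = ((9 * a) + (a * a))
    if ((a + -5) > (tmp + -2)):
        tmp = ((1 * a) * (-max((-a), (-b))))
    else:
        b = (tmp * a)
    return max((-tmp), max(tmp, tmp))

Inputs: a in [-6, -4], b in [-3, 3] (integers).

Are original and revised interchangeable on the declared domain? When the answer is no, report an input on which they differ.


Input a=-6, b=-3: 8 from original versus 5 from revised.
verdict: not equivalent; witness: a=-6, b=-3


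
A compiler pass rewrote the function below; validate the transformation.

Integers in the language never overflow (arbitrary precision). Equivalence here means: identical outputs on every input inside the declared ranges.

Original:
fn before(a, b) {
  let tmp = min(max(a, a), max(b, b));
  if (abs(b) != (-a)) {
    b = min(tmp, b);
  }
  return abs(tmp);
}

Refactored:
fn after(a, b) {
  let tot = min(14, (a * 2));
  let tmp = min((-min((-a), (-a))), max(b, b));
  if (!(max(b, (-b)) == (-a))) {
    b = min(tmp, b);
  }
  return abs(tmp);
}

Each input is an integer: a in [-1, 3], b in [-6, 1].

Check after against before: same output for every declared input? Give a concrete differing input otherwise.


Differences: comparison usage differs; also min/max/abs usage differs; also statement counts differ; also boolean connective usage differs; also arithmetic usage differs; also local variable names differ; also constant usage differs — yet all 40 inputs agree.
verdict: equivalent


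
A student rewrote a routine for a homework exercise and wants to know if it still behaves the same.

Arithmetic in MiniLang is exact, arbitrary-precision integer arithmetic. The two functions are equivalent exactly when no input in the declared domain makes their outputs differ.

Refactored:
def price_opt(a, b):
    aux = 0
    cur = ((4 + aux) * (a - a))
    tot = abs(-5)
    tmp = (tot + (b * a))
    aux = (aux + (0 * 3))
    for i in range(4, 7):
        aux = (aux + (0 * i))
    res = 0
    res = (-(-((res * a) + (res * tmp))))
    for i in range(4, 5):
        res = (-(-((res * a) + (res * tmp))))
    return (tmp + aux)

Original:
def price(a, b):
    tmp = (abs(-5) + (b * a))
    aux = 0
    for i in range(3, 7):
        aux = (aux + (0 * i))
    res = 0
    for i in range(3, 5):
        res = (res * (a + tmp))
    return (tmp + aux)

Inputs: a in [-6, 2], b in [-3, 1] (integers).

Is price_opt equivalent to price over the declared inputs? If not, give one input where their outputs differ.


Differences: statement counts differ, and arithmetic usage differs, and local variable names differ, and loop structure differs, and constant usage differs — yet all 45 inputs agree.
verdict: equivalent


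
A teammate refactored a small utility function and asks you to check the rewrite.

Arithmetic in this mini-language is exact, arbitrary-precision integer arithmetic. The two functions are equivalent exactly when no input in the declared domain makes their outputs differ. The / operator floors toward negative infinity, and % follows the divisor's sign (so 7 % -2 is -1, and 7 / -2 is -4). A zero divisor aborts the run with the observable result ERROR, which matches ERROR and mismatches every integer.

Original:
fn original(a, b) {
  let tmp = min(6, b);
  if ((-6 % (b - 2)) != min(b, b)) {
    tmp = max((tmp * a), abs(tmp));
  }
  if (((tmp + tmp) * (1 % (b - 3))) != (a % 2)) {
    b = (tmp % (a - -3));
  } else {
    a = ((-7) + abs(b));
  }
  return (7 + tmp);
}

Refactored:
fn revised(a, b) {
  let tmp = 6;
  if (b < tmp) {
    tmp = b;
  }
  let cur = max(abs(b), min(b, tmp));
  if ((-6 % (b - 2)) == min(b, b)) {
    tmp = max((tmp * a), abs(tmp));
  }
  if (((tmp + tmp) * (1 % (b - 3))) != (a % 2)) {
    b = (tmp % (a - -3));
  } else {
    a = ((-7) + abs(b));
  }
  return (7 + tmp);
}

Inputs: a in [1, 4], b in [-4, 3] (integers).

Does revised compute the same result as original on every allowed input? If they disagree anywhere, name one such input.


Run the pair on a=1, b=-4.
original: tmp = -4; ((-6 % (b - 2)) != min(b, b)) -> true; tmp = 4; (((tmp + tmp) * (1 % (b - 3))) != (a % 2)) -> true; b = 0; return 11
revised: tmp = 6; (b < tmp) -> true; tmp = -4; cur = 4; ((-6 % (b - 2)) == min(b, b)) -> false; (((tmp + tmp) * (1 % (b - 3))) != (a % 2)) -> true; b = 0; return 3
11 and 3 differ, so these are not the same function on this domain.
verdict: not equivalent; witness: a=1, b=-4


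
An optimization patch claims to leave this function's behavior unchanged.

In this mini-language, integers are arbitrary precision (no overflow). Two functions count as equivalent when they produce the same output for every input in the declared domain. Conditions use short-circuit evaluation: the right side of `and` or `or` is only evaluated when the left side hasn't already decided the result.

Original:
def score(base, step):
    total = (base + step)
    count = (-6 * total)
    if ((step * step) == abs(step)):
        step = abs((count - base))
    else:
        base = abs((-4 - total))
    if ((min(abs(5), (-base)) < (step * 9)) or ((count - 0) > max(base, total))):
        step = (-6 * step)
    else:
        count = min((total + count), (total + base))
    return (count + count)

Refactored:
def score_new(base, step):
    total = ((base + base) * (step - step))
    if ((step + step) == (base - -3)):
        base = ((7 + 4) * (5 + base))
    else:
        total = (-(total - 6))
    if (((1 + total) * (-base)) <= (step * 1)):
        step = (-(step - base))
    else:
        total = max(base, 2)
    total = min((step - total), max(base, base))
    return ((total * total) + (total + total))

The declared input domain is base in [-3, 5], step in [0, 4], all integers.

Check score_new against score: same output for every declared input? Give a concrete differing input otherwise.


Not equivalent: base=-3, step=0 separates them (36 vs 528).
score: total=-3, then count=18, then ((step * step) == abs(step)) is true, then step=21, then ((min(abs(5), (-base)) < (step * 9)) or ((count - 0) > max(base, total))) is true, then step=-126, then returns 36
score_new: total=0, then ((step + step) == (base - -3)) is true, then base=22, then (((1 + total) * (-base)) <= (step * 1)) is true, then step=22, then total=22, then returns 528
verdict: not equivalent; witness: base=-3, step=0


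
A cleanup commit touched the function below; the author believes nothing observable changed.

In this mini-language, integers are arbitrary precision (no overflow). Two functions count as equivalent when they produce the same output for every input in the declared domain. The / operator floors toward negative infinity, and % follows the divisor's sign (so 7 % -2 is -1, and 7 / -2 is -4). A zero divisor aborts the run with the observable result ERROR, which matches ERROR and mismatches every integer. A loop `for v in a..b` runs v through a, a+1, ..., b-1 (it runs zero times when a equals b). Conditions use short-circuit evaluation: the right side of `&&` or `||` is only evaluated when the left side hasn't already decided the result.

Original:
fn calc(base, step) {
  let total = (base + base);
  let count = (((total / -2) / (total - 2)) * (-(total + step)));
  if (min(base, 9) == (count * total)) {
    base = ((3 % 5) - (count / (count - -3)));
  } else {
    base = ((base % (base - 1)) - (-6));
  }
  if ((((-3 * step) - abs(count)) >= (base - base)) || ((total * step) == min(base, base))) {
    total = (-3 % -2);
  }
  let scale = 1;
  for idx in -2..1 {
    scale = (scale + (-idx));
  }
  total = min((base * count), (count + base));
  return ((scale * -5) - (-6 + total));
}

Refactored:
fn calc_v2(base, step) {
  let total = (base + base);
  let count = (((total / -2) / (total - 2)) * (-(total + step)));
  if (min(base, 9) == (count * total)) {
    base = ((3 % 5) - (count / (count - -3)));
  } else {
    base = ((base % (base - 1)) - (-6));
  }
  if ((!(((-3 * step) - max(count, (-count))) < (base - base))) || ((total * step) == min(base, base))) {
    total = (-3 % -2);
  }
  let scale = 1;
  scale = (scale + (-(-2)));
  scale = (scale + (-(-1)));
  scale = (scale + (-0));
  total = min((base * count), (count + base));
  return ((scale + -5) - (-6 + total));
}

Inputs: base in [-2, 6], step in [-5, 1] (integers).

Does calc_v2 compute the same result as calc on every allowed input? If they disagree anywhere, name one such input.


Consider the input base=-2, step=-5.
calc: total becomes -4; next count becomes -9; next (min(base, 9) == (count * total)) evaluates to false; next base becomes 4; next ((((-3 * step) - abs(count)) >= (base - base)) || ((total * step) == min(base, base))) evaluates to true; next total becomes -1; next scale becomes 1; next at idx=-2:; next scale becomes 3; next at idx=-1:; next scale becomes 4; next at idx=0:; next scale becomes 4; next total becomes -36; next final value 22
calc_v2: total becomes -4; next count becomes -9; next (min(base, 9) == (count * total)) evaluates to false; next base becomes 4; next ((!(((-3 * step) - max(count, (-count))) < (base - base))) || ((total * step) == min(base, base))) evaluates to true; next total becomes -1; next scale becomes 1; next scale becomes 3; next scale becomes 4; next scale becomes 4; next total becomes -36; next final value 41
22 against 41: the behavior changed.
verdict: not equivalent; witness: base=-2, step=-5


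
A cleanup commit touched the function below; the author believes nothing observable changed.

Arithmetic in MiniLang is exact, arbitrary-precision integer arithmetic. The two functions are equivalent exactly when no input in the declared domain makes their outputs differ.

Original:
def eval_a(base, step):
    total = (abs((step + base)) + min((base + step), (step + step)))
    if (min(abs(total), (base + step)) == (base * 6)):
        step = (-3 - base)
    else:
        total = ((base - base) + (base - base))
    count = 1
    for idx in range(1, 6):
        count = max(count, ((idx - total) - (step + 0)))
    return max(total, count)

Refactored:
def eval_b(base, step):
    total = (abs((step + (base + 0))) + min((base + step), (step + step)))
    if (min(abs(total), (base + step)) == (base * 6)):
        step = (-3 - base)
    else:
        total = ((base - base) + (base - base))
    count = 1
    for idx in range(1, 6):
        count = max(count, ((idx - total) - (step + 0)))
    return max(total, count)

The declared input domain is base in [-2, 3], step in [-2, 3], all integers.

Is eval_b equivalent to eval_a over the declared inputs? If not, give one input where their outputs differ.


The two are interchangeable: constant usage differs, and arithmetic usage differs, and every declared input agrees.
Tracing base=0, step=0: eval_a: total=0, then (min(abs(total), (base + step)) == (base * 6)) is true, then step=-3, then count=1, then (idx=1), then count=4, then (idx=2), then count=5, then (idx=3), then count=6, then (idx=4), then count=7, then (idx=5), then count=8, then returns 8 | eval_b: total=0, then (min(abs(total), (base + step)) == (base * 6)) is true, then step=-3, then count=1, then (idx=1), then count=4, then (idx=2), then count=5, then (idx=3), then count=6, then (idx=4), then count=7, then (idx=5), then count=8, then returns 8 — matching result 8.
An exhaustive pass over the 36 declared inputs shows identical outputs.
verdict: equivalent


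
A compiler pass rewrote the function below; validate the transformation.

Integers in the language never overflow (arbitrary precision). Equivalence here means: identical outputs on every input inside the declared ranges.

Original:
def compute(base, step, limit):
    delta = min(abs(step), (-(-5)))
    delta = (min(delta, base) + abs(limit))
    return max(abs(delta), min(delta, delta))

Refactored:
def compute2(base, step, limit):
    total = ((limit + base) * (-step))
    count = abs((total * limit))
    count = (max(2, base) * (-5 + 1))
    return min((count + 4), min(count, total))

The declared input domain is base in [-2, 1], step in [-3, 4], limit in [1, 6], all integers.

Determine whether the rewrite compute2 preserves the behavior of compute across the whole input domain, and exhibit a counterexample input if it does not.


The rewrite breaks on base=-2, step=-3, limit=1, where the results are 1 and -8.
compute: delta becomes 3; next delta becomes -1; next final value 1
compute2: total becomes -3; next count becomes 3; next count becomes -8; next final value -8
verdict: not equivalent; witness: base=-2, step=-3, limit=1


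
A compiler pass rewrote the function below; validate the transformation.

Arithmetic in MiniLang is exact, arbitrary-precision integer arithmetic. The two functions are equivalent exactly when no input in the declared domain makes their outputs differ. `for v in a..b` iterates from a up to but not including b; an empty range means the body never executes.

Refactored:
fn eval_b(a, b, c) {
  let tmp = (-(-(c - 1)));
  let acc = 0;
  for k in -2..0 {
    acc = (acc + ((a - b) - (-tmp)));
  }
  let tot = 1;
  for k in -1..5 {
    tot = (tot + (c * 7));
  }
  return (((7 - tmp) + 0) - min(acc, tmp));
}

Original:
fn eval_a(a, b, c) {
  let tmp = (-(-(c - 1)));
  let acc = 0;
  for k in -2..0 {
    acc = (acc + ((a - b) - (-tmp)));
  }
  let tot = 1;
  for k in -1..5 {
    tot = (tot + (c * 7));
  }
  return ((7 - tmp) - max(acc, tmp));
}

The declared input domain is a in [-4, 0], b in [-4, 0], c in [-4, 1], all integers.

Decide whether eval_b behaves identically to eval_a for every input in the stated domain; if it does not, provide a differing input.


These are not equivalent — on a=-4, b=-4, c=-4 the outputs split (17 vs 22).
eval_a: tmp becomes -5; next acc becomes 0; next at k=-2:; next acc becomes -5; next at k=-1:; next acc becomes -10; next tot becomes 1; next at k=-1:; next tot becomes -27; next at k=0:; next tot becomes -55; next at k=1:; next tot becomes -83; next at k=2:; next tot becomes -111; next at k=3:; next tot becomes -139; next at k=4:; next tot becomes -167; next final value 17
eval_b: tmp becomes -5; next acc becomes 0; next at k=-2:; next acc becomes -5; next at k=-1:; next acc becomes -10; next tot becomes 1; next at k=-1:; next tot becomes -27; next at k=0:; next tot becomes -55; next at k=1:; next tot becomes -83; next at k=2:; next tot becomes -111; next at k=3:; next tot becomes -139; next at k=4:; next tot becomes -167; next final value 22
verdict: not equivalent; witness: a=-4, b=-4, c=-4


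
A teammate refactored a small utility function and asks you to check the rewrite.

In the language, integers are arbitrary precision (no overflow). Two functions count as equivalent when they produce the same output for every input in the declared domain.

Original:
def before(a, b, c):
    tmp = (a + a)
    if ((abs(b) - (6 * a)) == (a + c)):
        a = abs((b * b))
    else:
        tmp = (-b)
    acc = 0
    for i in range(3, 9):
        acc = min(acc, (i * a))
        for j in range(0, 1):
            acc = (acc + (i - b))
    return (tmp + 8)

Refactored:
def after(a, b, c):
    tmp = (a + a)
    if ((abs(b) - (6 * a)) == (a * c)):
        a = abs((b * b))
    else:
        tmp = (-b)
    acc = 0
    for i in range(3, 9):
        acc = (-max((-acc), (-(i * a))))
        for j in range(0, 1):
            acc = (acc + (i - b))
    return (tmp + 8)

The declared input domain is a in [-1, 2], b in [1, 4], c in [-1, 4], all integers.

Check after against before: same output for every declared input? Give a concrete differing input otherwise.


Evaluate both at a=0, b=1, c=1.
before: tmp becomes 0; next ((abs(b) - (6 * a)) == (a + c)) evaluates to true; next a becomes 1; next acc becomes 0; next at i=3:; next acc becomes 0; next at j=0:; next acc becomes 2; next at i=4:; next acc becomes 2; next at j=0:; next acc becomes 5; next at i=5:; next acc becomes 5; next at j=0:; next acc becomes 9; next at i=6:; next acc becomes 6; next at j=0:; next acc becomes 11; next at i=7:; next acc becomes 7; next at j=0:; next acc becomes 13; next at i=8:; next acc becomes 8; next at j=0:; next acc becomes 15; next final value 8
after: tmp becomes 0; next ((abs(b) - (6 * a)) == (a * c)) evaluates to false; next tmp becomes -1; next acc becomes 0; next at i=3:; next acc becomes 0; next at j=0:; next acc becomes 2; next at i=4:; next acc becomes 0; next at j=0:; next acc becomes 3; next at i=5:; next acc becomes 0; next at j=0:; next acc becomes 4; next at i=6:; next acc becomes 0; next at j=0:; next acc becomes 5; next at i=7:; next acc becomes 0; next at j=0:; next acc becomes 6; next at i=8:; next acc becomes 0; next at j=0:; next acc becomes 7; next final value 7
8 against 7: the behavior changed.
verdict: not equivalent; witness: a=0, b=1, c=1


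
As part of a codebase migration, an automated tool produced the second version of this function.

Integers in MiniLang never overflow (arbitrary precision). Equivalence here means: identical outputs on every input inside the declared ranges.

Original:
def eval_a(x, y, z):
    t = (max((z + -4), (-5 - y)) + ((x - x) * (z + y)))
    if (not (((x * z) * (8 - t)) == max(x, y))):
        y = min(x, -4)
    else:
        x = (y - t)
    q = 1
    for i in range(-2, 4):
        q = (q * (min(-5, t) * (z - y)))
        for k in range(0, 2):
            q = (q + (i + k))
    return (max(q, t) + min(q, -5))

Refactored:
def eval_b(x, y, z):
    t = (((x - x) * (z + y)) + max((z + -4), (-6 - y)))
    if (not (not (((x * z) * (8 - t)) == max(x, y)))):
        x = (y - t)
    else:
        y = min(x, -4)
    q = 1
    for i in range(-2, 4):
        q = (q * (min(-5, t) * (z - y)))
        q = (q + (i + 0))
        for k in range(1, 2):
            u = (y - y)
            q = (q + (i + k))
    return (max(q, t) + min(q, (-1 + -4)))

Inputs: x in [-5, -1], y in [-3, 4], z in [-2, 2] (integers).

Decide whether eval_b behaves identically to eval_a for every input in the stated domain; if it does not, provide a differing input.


These are not equivalent — on x=-5, y=0, z=-2 the outputs split (13615352 vs 39571004).
eval_a: t = -5; (not (((x * z) * (8 - t)) == max(x, y))) -> true; y = -5; q = 1; [i=-2]; q = -15; [k=0]; q = -17; [k=1]; q = -18; [i=-1]; q = 270; [k=0]; q = 269; [k=1]; q = 269; [i=0]; q = -4035; [k=0]; q = -4035; [k=1]; q = -4034; [i=1]; q = 60510; [k=0]; q = 60511; [k=1]; q = 60513; [i=2]; q = -907695; [k=0]; q = -907693; [k=1]; q = -907690; [i=3]; q = 13615350; [k=0]; q = 13615353; [k=1]; q = 13615357; return 13615352
eval_b: t = -6; (not (not (((x * z) * (8 - t)) == max(x, y)))) -> false; y = -5; q = 1; [i=-2]; q = -18; q = -20; [k=1]; u = 0; q = -21; [i=-1]; q = 378; q = 377; [k=1]; u = 0; q = 377; [i=0]; q = -6786; q = -6786; [k=1]; u = 0; q = -6785; [i=1]; q = 122130; q = 122131; [k=1]; u = 0; q = 122133; [i=2]; q = -2198394; q = -2198392; [k=1]; u = 0; q = -2198389; [i=3]; q = 39571002; q = 39571005; [k=1]; u = 0; q = 39571009; return 39571004
verdict: not equivalent; witness: x=-5, y=0, z=-2


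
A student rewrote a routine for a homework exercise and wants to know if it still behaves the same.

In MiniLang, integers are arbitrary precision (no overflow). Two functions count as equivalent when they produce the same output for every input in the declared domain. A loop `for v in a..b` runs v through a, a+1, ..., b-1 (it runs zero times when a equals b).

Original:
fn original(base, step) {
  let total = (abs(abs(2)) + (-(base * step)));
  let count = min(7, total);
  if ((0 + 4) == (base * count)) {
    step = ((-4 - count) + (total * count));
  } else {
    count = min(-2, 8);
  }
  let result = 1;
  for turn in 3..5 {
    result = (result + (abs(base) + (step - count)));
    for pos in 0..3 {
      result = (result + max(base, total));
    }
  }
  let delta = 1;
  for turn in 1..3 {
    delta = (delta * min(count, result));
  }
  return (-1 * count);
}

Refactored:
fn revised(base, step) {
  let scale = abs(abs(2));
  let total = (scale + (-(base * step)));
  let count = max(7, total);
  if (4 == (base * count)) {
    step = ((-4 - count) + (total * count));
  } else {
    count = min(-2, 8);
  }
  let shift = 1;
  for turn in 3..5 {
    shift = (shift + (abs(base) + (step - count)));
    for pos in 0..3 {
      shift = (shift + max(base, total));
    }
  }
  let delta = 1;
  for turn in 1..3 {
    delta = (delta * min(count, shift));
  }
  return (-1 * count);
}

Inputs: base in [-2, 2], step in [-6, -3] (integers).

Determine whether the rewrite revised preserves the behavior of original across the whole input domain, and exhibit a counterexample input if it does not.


At base=-1, step=-6: original gives 4, revised gives 2.
verdict: not equivalent; witness: base=-1, step=-6


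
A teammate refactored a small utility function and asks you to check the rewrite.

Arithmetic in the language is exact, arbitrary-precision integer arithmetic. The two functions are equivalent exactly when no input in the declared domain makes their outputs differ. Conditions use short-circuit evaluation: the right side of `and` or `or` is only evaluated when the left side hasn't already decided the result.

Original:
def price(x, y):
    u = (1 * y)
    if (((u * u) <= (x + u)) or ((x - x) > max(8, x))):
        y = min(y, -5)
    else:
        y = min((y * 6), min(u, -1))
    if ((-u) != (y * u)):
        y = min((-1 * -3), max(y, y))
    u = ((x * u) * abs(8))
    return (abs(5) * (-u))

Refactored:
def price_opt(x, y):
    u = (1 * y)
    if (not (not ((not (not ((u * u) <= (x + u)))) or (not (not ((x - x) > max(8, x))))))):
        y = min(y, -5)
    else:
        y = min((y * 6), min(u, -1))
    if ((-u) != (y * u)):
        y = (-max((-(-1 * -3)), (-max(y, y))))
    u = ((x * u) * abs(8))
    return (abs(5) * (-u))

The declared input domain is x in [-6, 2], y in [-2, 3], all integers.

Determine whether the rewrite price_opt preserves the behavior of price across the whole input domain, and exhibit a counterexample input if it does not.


The two versions differ — the changes include min/max/abs usage differs; boolean connective usage differs.
Spot check at x=-2, y=1 — price: u := 1 | (((u * u) <= (x + u)) or ((x - x) > max(8, x))): false | y := -1 | ((-u) != (y * u)): false | u := -16 | result 80. price_opt: u := 1 | (not (not ((not (not ((u * u) <= (x + u)))) or (not (not ((x - x) > max(8, x))))))): false | y := -1 | ((-u) != (y * u)): false | u := -16 | result 80. Both give 80.
Every one of the 54 inputs gives matching results.
verdict: equivalent


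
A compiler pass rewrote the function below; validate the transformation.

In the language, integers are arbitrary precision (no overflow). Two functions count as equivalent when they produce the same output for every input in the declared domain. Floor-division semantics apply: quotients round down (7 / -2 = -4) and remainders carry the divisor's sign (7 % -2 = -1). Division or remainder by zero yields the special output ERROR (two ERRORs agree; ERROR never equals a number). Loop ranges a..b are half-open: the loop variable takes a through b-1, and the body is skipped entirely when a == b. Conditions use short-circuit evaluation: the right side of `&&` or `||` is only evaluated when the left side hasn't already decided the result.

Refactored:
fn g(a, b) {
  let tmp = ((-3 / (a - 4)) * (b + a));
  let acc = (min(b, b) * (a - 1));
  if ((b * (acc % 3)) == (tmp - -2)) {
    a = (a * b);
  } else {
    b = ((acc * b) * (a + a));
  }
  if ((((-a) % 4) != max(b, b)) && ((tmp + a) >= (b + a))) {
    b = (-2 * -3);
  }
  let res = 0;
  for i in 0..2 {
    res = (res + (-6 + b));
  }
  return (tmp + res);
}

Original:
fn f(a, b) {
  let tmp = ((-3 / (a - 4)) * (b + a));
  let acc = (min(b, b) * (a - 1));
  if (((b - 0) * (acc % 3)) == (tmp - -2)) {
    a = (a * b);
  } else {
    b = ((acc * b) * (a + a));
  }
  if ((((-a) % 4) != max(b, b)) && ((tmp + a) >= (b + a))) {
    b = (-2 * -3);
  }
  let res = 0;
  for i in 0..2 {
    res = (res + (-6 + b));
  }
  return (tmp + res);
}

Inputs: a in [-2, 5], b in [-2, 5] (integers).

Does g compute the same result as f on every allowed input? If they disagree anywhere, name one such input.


Changes here: constant usage differs, arithmetic usage differs; the full 64-point sweep finds no disagreement.
verdict: equivalent


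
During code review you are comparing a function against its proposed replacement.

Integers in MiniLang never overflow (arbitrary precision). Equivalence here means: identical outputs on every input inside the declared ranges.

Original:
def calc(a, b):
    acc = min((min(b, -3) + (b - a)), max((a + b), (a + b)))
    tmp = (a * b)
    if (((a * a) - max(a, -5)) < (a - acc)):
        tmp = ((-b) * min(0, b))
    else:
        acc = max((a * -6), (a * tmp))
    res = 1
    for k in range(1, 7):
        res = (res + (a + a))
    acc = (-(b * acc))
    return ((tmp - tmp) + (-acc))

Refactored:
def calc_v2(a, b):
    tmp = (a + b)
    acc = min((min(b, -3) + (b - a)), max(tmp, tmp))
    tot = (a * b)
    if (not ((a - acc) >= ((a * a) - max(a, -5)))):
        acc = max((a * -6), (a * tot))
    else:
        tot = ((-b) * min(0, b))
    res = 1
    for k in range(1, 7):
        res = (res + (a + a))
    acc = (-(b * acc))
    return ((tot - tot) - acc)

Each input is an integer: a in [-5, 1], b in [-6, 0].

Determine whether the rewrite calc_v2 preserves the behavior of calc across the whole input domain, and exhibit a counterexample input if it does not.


The rewrite breaks on a=-2, b=-5, where the results are -60 and 40.
calc: acc=-8, then tmp=10, then (((a * a) - max(a, -5)) < (a - acc)) is false, then acc=12, then res=1, then (k=1), then res=-3, then (k=2), then res=-7, then (k=3), then res=-11, then (k=4), then res=-15, then (k=5), then res=-19, then (k=6), then res=-23, then acc=60, then returns -60
calc_v2: tmp=-7, then acc=-8, then tot=10, then (not ((a - acc) >= ((a * a) - max(a, -5)))) is false, then tot=-25, then res=1, then (k=1), then res=-3, then (k=2), then res=-7, then (k=3), then res=-11, then (k=4), then res=-15, then (k=5), then res=-19, then (k=6), then res=-23, then acc=-40, then returns 40
verdict: not equivalent; witness: a=-2, b=-5


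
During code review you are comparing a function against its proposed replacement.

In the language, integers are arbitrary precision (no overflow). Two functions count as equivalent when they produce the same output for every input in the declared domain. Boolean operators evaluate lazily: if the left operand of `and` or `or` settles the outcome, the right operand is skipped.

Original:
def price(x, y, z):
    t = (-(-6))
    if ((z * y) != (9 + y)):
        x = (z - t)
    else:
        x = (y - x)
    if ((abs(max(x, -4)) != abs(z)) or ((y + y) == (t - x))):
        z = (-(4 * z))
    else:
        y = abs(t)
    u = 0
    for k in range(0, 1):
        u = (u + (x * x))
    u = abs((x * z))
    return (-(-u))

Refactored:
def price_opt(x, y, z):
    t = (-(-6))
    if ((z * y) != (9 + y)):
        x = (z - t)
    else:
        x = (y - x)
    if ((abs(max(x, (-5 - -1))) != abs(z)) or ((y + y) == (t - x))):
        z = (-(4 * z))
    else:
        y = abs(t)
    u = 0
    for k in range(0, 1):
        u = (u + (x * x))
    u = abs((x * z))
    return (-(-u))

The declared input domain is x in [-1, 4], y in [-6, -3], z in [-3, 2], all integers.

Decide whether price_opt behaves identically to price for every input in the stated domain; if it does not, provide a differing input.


Reading the diff, among the changes: arithmetic usage differs, plus constant usage differs.
As a probe, take x=4, y=-5, z=2: price runs t = 6; ((z * y) != (9 + y)) -> true; x = -4; ((abs(max(x, -4)) != abs(z)) or ((y + y) == (t - x))) -> true; z = -8; u = 0; [k=0]; u = 16; u = 32; return 32; price_opt runs t = 6; ((z * y) != (9 + y)) -> true; x = -4; ((abs(max(x, (-5 - -1))) != abs(z)) or ((y + y) == (t - x))) -> true; z = -8; u = 0; [k=0]; u = 16; u = 32; return 32; both end at 32.
An exhaustive pass over the 144 declared inputs shows identical outputs.
verdict: equivalent


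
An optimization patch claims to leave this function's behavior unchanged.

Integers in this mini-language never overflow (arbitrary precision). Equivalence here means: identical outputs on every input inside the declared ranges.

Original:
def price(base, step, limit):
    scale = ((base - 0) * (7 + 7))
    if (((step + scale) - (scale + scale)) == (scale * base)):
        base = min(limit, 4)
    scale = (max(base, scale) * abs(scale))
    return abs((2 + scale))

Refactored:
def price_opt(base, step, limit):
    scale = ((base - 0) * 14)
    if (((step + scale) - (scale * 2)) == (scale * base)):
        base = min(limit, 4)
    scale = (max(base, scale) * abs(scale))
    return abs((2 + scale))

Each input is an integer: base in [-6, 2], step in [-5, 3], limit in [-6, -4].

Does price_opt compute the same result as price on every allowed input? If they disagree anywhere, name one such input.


The two are interchangeable: arithmetic usage differs; and constant usage differs, and every declared input agrees.
As a probe, take base=-5, step=-5, limit=-5: price runs scale=-70, then (((step + scale) - (scale + scale)) == (scale * base)) is false, then scale=-350, then returns 348; price_opt runs scale=-70, then (((step + scale) - (scale * 2)) == (scale * base)) is false, then scale=-350, then returns 348; both end at 348.
An exhaustive pass over the 243 declared inputs shows identical outputs.
verdict: equivalent
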